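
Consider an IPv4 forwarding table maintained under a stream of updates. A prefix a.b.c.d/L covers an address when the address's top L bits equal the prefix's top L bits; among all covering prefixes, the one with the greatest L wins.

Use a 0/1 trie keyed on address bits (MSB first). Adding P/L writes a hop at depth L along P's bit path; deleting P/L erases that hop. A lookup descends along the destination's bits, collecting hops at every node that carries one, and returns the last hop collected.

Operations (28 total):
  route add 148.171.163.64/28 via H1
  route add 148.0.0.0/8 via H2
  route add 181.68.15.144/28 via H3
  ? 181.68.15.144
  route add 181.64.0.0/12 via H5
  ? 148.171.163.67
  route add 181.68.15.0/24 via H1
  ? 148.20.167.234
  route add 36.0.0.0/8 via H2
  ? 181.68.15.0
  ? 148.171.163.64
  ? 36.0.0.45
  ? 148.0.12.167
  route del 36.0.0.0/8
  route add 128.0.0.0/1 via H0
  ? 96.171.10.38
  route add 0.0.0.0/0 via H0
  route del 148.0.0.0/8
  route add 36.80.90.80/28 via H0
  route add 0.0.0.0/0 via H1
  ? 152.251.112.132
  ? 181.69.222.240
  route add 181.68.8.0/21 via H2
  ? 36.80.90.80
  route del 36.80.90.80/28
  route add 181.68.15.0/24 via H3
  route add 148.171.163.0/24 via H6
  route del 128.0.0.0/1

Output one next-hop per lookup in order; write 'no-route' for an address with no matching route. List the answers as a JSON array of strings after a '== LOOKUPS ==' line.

Process each operation:
  + 148.171.163.64/28 (H1) depth=28
  + 148.0.0.0/8 (H2) depth=8
  + 181.68.15.144/28 (H3) depth=28
  lookup 181.68.15.144: bits 1011010101000100000011111001 walk d0:-→d1:-→d2:-→d3:-→d4:-→d5:-→d6:-→d7:-→d8:-→d9:-→d10:-→d11:-→d12:-→d13:-→d14:-→d15:-→d16:-→d17:-→d18:-→d19:-→d20:-→d21:-→d22:-→d23:-→d24:-→d25:-→d26:-→d27:-→d28:H3 -> H3
  + 181.64.0.0/12 (H5) depth=12
  lookup 148.171.163.67: bits 1001010010101011101000110100 walk d0:-→d1:-→d2:-→d3:-→d4:-→d5:-→d6:-→d7:-→d8:H2→d9:-→d10:-→d11:-→d12:-→d13:-→d14:-→d15:-→d16:-→d17:-→d18:-→d19:-→d20:-→d21:-→d22:-→d23:-→d24:-→d25:-→d26:-→d27:-→d28:H1 -> H1
  + 181.68.15.0/24 (H1) depth=24
  lookup 148.20.167.234: bits 10010100 walk d0:-→d1:-→d2:-→d3:-→d4:-→d5:-→d6:-→d7:-→d8:H2 -> H2
  + 36.0.0.0/8 (H2) depth=8
  lookup 181.68.15.0: bits 101101010100010000001111 walk d0:-→d1:-→d2:-→d3:-→d4:-→d5:-→d6:-→d7:-→d8:-→d9:-→d10:-→d11:-→d12:H5→d13:-→d14:-→d15:-→d16:-→d17:-→d18:-→d19:-→d20:-→d21:-→d22:-→d23:-→d24:H1 -> H1
  lookup 148.171.163.64: bits 1001010010101011101000110100 walk d0:-→d1:-→d2:-→d3:-→d4:-→d5:-→d6:-→d7:-→d8:H2→d9:-→d10:-→d11:-→d12:-→d13:-→d14:-→d15:-→d16:-→d17:-→d18:-→d19:-→d20:-→d21:-→d22:-→d23:-→d24:-→d25:-→d26:-→d27:-→d28:H1 -> H1
  lookup 36.0.0.45: bits 00100100 walk d0:-→d1:-→d2:-→d3:-→d4:-→d5:-→d6:-→d7:-→d8:H2 -> H2
  lookup 148.0.12.167: bits 10010100 walk d0:-→d1:-→d2:-→d3:-→d4:-→d5:-→d6:-→d7:-→d8:H2 -> H2
  del 36.0.0.0/8 (clear depth 8)
  + 128.0.0.0/1 (H0) depth=1
  lookup 96.171.10.38: bits 0 walk d0:-→d1:- -> no-route
  + 0.0.0.0/0 (H0) depth=0
  del 148.0.0.0/8 (clear depth 8)
  + 36.80.90.80/28 (H0) depth=28
  + 0.0.0.0/0 (H1) depth=0
  lookup 152.251.112.132: bits 1001 walk d0:H1→d1:H0→d2:-→d3:-→d4:- -> H0
  lookup 181.69.222.240: bits 101101010100010 walk d0:H1→d1:H0→d2:-→d3:-→d4:-→d5:-→d6:-→d7:-→d8:-→d9:-→d10:-→d11:-→d12:H5→d13:-→d14:-→d15:- -> H5
  + 181.68.8.0/21 (H2) depth=21
  lookup 36.80.90.80: bits 0010010001010000010110100101 walk d0:H1→d1:-→d2:-→d3:-→d4:-→d5:-→d6:-→d7:-→d8:-→d9:-→d10:-→d11:-→d12:-→d13:-→d14:-→d15:-→d16:-→d17:-→d18:-→d19:-→d20:-→d21:-→d22:-→d23:-→d24:-→d25:-→d26:-→d27:-→d28:H0 -> H0
  del 36.80.90.80/28 (clear depth 28)
  + 181.68.15.0/24 (H3) depth=24
  + 148.171.163.0/24 (H6) depth=24
  del 128.0.0.0/1 (clear depth 1)

== LOOKUPS ==
["H3","H1","H2","H1","H1","H2","H2","no-route","H0","H5","H0"]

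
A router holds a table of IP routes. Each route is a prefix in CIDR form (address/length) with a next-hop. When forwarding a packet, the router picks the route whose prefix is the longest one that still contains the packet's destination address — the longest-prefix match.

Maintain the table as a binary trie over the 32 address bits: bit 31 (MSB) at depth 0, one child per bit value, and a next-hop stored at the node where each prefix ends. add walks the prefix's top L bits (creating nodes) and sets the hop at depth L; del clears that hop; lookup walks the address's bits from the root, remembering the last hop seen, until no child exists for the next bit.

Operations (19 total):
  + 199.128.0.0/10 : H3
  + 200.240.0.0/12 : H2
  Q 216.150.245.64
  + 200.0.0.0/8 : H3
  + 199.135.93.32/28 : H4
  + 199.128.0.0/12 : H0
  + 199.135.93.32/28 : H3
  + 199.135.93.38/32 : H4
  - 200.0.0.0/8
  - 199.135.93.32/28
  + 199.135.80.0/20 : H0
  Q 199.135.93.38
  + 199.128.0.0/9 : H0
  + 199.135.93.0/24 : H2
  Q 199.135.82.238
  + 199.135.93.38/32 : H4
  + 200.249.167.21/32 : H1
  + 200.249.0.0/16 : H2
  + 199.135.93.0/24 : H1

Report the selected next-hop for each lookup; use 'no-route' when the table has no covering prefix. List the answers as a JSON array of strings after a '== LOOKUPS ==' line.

Process each operation:
  + 199.128.0.0/10 (H3) depth=10
  + 200.240.0.0/12 (H2) depth=12
  Q 216.150.245.64: descend 110 ; hops seen [∅] ; pick no-route
  + 200.0.0.0/8 (H3) depth=8
  + 199.135.93.32/28 (H4) depth=28
  + 199.128.0.0/12 (H0) depth=12
  + 199.135.93.32/28 (H3) depth=28
  + 199.135.93.38/32 (H4) depth=32
  del 200.0.0.0/8 (clear depth 8)
  del 199.135.93.32/28 (clear depth 28)
  + 199.135.80.0/20 (H0) depth=20
  Q 199.135.93.38: descend 11000111100001110101110100100110 ; hops seen [H3,H0,H0,H4] ; pick H4
  + 199.128.0.0/9 (H0) depth=9
  + 199.135.93.0/24 (H2) depth=24
  Q 199.135.82.238: descend 11000111100001110101 ; hops seen [H0,H3,H0,H0] ; pick H0
  + 199.135.93.38/32 (H4) depth=32
  + 200.249.167.21/32 (H1) depth=32
  + 200.249.0.0/16 (H2) depth=16
  + 199.135.93.0/24 (H1) depth=24

== LOOKUPS ==
["no-route","H4","H0"]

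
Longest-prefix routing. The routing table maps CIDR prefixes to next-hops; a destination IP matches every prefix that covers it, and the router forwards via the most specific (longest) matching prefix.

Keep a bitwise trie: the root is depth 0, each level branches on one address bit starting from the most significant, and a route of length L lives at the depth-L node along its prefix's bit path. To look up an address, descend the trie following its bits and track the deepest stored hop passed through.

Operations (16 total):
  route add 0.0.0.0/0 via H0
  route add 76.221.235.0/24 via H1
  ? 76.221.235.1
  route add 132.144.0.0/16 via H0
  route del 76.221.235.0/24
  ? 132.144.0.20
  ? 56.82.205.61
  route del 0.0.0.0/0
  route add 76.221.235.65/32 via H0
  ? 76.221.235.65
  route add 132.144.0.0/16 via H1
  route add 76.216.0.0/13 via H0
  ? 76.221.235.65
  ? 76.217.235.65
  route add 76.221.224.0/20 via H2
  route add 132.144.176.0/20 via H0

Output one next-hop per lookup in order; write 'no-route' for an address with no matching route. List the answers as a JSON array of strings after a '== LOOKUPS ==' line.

Trace:
  + 0.0.0.0/0 (H0) depth=0
  + 76.221.235.0/24 (H1) depth=24
  ? 76.221.235.1  path d0:H0→d1:-→d2:-→d3:-→d4:-→d5:-→d6:-→d7:-→d8:-→d9:-→d10:-→d11:-→d12:-→d13:-→d14:-→d15:-→d16:-→d17:-→d18:-→d19:-→d20:-→d21:-→d22:-→d23:-→d24:H1  best=H1
  + 132.144.0.0/16 (H0) depth=16
  del 76.221.235.0/24 (clear depth 24)
  ? 132.144.0.20  path d0:H0→d1:-→d2:-→d3:-→d4:-→d5:-→d6:-→d7:-→d8:-→d9:-→d10:-→d11:-→d12:-→d13:-→d14:-→d15:-→d16:H0  best=H0
  ? 56.82.205.61  path d0:H0→d1:-  best=H0
  del 0.0.0.0/0 (clear depth 0)
  + 76.221.235.65/32 (H0) depth=32
  ? 76.221.235.65  path d0:-→d1:-→d2:-→d3:-→d4:-→d5:-→d6:-→d7:-→d8:-→d9:-→d10:-→d11:-→d12:-→d13:-→d14:-→d15:-→d16:-→d17:-→d18:-→d19:-→d20:-→d21:-→d22:-→d23:-→d24:-→d25:-→d26:-→d27:-→d28:-→d29:-→d30:-→d31:-→d32:H0  best=H0
  + 132.144.0.0/16 (H1) depth=16
  + 76.216.0.0/13 (H0) depth=13
  ? 76.221.235.65  path d0:-→d1:-→d2:-→d3:-→d4:-→d5:-→d6:-→d7:-→d8:-→d9:-→d10:-→d11:-→d12:-→d13:H0→d14:-→d15:-→d16:-→d17:-→d18:-→d19:-→d20:-→d21:-→d22:-→d23:-→d24:-→d25:-→d26:-→d27:-→d28:-→d29:-→d30:-→d31:-→d32:H0  best=H0
  ? 76.217.235.65  path d0:-→d1:-→d2:-→d3:-→d4:-→d5:-→d6:-→d7:-→d8:-→d9:-→d10:-→d11:-→d12:-→d13:H0  best=H0
  + 76.221.224.0/20 (H2) depth=20
  + 132.144.176.0/20 (H0) depth=20

== LOOKUPS ==
["H1","H0","H0","H0","H0","H0"]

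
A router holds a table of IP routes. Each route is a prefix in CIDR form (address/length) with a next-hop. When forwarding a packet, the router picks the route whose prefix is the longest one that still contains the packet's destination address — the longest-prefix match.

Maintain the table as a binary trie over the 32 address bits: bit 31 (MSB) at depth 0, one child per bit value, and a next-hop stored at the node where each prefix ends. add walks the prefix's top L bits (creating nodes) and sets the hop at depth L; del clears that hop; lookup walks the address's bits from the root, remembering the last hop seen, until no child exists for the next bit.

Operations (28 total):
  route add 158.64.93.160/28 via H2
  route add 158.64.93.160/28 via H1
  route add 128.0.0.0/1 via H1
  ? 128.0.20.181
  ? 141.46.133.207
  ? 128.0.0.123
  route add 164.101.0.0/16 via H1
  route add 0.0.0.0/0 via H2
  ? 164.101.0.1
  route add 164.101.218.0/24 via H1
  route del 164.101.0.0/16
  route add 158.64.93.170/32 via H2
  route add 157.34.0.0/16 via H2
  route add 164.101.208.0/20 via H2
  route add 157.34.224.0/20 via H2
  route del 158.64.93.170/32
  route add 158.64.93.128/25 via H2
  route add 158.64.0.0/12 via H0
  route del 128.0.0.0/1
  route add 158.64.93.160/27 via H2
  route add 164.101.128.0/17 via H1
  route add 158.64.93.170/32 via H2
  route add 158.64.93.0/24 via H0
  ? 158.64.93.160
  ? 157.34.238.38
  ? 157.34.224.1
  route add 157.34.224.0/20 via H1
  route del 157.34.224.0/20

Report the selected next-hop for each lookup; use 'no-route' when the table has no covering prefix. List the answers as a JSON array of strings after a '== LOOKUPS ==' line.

Process each operation:
  + 158.64.93.160/28 (H2) depth=28
  + 158.64.93.160/28 (H1) depth=28
  + 128.0.0.0/1 (H1) depth=1
  Q 128.0.20.181: descend 100 ; hops seen [H1] ; pick H1
  Q 141.46.133.207: descend 100 ; hops seen [H1] ; pick H1
  Q 128.0.0.123: descend 100 ; hops seen [H1] ; pick H1
  + 164.101.0.0/16 (H1) depth=16
  + 0.0.0.0/0 (H2) depth=0
  Q 164.101.0.1: descend 1010010001100101 ; hops seen [H2,H1,H1] ; pick H1
  + 164.101.218.0/24 (H1) depth=24
  - 164.101.0.0/16 clear@16
  + 158.64.93.170/32 (H2) depth=32
  + 157.34.0.0/16 (H2) depth=16
  + 164.101.208.0/20 (H2) depth=20
  + 157.34.224.0/20 (H2) depth=20
  - 158.64.93.170/32 clear@32
  + 158.64.93.128/25 (H2) depth=25
  + 158.64.0.0/12 (H0) depth=12
  - 128.0.0.0/1 clear@1
  + 158.64.93.160/27 (H2) depth=27
  + 164.101.128.0/17 (H1) depth=17
  + 158.64.93.170/32 (H2) depth=32
  + 158.64.93.0/24 (H0) depth=24
  Q 158.64.93.160: descend 1001111001000000010111011010 ; hops seen [H2,H0,H0,H2,H2,H1] ; pick H1
  Q 157.34.238.38: descend 10011101001000101110 ; hops seen [H2,H2,H2] ; pick H2
  Q 157.34.224.1: descend 10011101001000101110 ; hops seen [H2,H2,H2] ; pick H2
  + 157.34.224.0/20 (H1) depth=20
  - 157.34.224.0/20 clear@20

== LOOKUPS ==
["H1","H1","H1","H1","H1","H2","H2"]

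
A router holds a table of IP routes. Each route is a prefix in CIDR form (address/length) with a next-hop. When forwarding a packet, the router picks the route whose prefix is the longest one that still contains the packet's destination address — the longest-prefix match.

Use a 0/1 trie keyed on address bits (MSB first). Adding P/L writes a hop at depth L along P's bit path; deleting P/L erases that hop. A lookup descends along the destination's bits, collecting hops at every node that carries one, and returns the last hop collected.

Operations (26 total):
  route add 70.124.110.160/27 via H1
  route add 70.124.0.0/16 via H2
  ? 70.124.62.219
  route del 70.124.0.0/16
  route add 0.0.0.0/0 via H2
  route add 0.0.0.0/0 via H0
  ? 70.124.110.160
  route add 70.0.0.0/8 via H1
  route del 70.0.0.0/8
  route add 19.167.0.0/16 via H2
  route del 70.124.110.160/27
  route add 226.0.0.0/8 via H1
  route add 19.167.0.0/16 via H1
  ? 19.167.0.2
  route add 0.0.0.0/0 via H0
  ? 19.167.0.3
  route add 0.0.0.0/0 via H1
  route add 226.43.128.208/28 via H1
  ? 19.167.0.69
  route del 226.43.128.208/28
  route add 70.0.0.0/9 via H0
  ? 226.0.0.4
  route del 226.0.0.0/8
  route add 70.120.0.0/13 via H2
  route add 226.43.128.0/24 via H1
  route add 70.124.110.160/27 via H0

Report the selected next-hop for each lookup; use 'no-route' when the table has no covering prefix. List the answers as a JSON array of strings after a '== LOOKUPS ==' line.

Process each operation:
  add 70.124.110.160/27 -> H1 at depth 27
  add 70.124.0.0/16 -> H2 at depth 16
  ? 70.124.62.219  path d0:-→d1:-→d2:-→d3:-→d4:-→d5:-→d6:-→d7:-→d8:-→d9:-→d10:-→d11:-→d12:-→d13:-→d14:-→d15:-→d16:H2→d17:-  best=H2
  - 70.124.0.0/16 clear@16
  add 0.0.0.0/0 -> H2 at depth 0
  add 0.0.0.0/0 -> H0 at depth 0
  ? 70.124.110.160  path d0:H0→d1:-→d2:-→d3:-→d4:-→d5:-→d6:-→d7:-→d8:-→d9:-→d10:-→d11:-→d12:-→d13:-→d14:-→d15:-→d16:-→d17:-→d18:-→d19:-→d20:-→d21:-→d22:-→d23:-→d24:-→d25:-→d26:-→d27:H1  best=H1
  add 70.0.0.0/8 -> H1 at depth 8
  - 70.0.0.0/8 clear@8
  add 19.167.0.0/16 -> H2 at depth 16
  - 70.124.110.160/27 clear@27
  add 226.0.0.0/8 -> H1 at depth 8
  add 19.167.0.0/16 -> H1 at depth 16
  ? 19.167.0.2  path d0:H0→d1:-→d2:-→d3:-→d4:-→d5:-→d6:-→d7:-→d8:-→d9:-→d10:-→d11:-→d12:-→d13:-→d14:-→d15:-→d16:H1  best=H1
  add 0.0.0.0/0 -> H0 at depth 0
  ? 19.167.0.3  path d0:H0→d1:-→d2:-→d3:-→d4:-→d5:-→d6:-→d7:-→d8:-→d9:-→d10:-→d11:-→d12:-→d13:-→d14:-→d15:-→d16:H1  best=H1
  add 0.0.0.0/0 -> H1 at depth 0
  add 226.43.128.208/28 -> H1 at depth 28
  ? 19.167.0.69  path d0:H1→d1:-→d2:-→d3:-→d4:-→d5:-→d6:-→d7:-→d8:-→d9:-→d10:-→d11:-→d12:-→d13:-→d14:-→d15:-→d16:H1  best=H1
  - 226.43.128.208/28 clear@28
  add 70.0.0.0/9 -> H0 at depth 9
  ? 226.0.0.4  path d0:H1→d1:-→d2:-→d3:-→d4:-→d5:-→d6:-→d7:-→d8:H1→d9:-→d10:-  best=H1
  - 226.0.0.0/8 clear@8
  add 70.120.0.0/13 -> H2 at depth 13
  add 226.43.128.0/24 -> H1 at depth 24
  add 70.124.110.160/27 -> H0 at depth 27

== LOOKUPS ==
["H2","H1","H1","H1","H1","H1"]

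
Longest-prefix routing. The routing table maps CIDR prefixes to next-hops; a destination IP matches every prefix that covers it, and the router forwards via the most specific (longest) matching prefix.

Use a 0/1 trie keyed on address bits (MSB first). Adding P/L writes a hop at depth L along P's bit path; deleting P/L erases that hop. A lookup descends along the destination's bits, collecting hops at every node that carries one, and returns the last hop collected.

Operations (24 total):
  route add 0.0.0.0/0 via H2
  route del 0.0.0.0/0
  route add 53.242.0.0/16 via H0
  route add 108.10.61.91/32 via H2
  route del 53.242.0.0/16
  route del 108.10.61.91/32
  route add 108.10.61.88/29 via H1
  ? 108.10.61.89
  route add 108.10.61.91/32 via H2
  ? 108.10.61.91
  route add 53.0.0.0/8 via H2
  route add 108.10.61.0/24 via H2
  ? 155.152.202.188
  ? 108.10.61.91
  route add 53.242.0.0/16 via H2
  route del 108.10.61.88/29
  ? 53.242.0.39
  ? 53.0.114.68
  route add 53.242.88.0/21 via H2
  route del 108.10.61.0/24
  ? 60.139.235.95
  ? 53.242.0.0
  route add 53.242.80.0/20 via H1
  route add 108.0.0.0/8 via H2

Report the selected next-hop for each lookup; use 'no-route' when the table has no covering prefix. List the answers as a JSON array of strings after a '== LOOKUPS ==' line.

Trace:
  add 0.0.0.0/0 -> H2 at depth 0
  del 0.0.0.0/0 (clear depth 0)
  add 53.242.0.0/16 -> H0 at depth 16
  add 108.10.61.91/32 -> H2 at depth 32
  del 53.242.0.0/16 (clear depth 16)
  del 108.10.61.91/32 (clear depth 32)
  add 108.10.61.88/29 -> H1 at depth 29
  Q 108.10.61.89: descend 011011000000101000111101010110 ; hops seen [H1] ; pick H1
  add 108.10.61.91/32 -> H2 at depth 32
  Q 108.10.61.91: descend 01101100000010100011110101011011 ; hops seen [H1,H2] ; pick H2
  add 53.0.0.0/8 -> H2 at depth 8
  add 108.10.61.0/24 -> H2 at depth 24
  Q 155.152.202.188: descend ε ; hops seen [∅] ; pick no-route
  Q 108.10.61.91: descend 01101100000010100011110101011011 ; hops seen [H2,H1,H2] ; pick H2
  add 53.242.0.0/16 -> H2 at depth 16
  del 108.10.61.88/29 (clear depth 29)
  Q 53.242.0.39: descend 0011010111110010 ; hops seen [H2,H2] ; pick H2
  Q 53.0.114.68: descend 00110101 ; hops seen [H2] ; pick H2
  add 53.242.88.0/21 -> H2 at depth 21
  del 108.10.61.0/24 (clear depth 24)
  Q 60.139.235.95: descend 0011 ; hops seen [∅] ; pick no-route
  Q 53.242.0.0: descend 00110101111100100 ; hops seen [H2,H2] ; pick H2
  add 53.242.80.0/20 -> H1 at depth 20
  add 108.0.0.0/8 -> H2 at depth 8

== LOOKUPS ==
["H1","H2","no-route","H2","H2","H2","no-route","H2"]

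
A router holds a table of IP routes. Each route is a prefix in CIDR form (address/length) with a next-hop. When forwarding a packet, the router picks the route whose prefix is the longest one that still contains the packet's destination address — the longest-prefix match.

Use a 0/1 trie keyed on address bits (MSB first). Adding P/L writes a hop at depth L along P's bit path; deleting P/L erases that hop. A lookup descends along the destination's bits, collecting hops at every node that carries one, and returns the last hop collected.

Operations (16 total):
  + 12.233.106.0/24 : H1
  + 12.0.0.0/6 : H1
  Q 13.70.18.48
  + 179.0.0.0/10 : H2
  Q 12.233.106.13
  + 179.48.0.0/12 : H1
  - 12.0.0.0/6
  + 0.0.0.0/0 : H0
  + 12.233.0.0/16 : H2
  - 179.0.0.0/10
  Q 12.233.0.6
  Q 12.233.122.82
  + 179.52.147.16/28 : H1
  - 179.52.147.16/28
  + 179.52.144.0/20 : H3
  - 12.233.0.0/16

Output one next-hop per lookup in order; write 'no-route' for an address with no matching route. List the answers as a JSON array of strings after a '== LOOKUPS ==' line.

Process each operation:
  add 12.233.106.0/24 -> H1 at depth 24
  add 12.0.0.0/6 -> H1 at depth 6
  ? 13.70.18.48  path d0:-→d1:-→d2:-→d3:-→d4:-→d5:-→d6:H1→d7:-  best=H1
  add 179.0.0.0/10 -> H2 at depth 10
  ? 12.233.106.13  path d0:-→d1:-→d2:-→d3:-→d4:-→d5:-→d6:H1→d7:-→d8:-→d9:-→d10:-→d11:-→d12:-→d13:-→d14:-→d15:-→d16:-→d17:-→d18:-→d19:-→d20:-→d21:-→d22:-→d23:-→d24:H1  best=H1
  add 179.48.0.0/12 -> H1 at depth 12
  del 12.0.0.0/6 (clear depth 6)
  add 0.0.0.0/0 -> H0 at depth 0
  add 12.233.0.0/16 -> H2 at depth 16
  del 179.0.0.0/10 (clear depth 10)
  ? 12.233.0.6  path d0:H0→d1:-→d2:-→d3:-→d4:-→d5:-→d6:-→d7:-→d8:-→d9:-→d10:-→d11:-→d12:-→d13:-→d14:-→d15:-→d16:H2→d17:-  best=H2
  ? 12.233.122.82  path d0:H0→d1:-→d2:-→d3:-→d4:-→d5:-→d6:-→d7:-→d8:-→d9:-→d10:-→d11:-→d12:-→d13:-→d14:-→d15:-→d16:H2→d17:-→d18:-→d19:-  best=H2
  add 179.52.147.16/28 -> H1 at depth 28
  del 179.52.147.16/28 (clear depth 28)
  add 179.52.144.0/20 -> H3 at depth 20
  del 12.233.0.0/16 (clear depth 16)

== LOOKUPS ==
["H1","H1","H2","H2"]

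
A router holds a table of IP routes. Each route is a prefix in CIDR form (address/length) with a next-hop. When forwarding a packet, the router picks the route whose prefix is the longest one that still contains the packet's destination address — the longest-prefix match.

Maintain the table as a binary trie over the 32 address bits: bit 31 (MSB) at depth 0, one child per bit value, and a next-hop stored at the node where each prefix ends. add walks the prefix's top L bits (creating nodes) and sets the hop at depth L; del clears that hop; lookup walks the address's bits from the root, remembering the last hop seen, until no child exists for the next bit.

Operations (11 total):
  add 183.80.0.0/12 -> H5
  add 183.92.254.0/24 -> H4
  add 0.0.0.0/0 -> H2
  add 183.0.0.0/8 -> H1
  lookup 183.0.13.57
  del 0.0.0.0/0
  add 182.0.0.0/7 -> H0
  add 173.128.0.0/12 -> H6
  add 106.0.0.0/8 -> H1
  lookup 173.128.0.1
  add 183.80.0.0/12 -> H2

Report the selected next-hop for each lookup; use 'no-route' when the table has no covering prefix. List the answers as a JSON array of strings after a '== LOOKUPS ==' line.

Apply in order:
  add 183.80.0.0/12 -> H5 at depth 12
  add 183.92.254.0/24 -> H4 at depth 24
  add 0.0.0.0/0 -> H2 at depth 0
  add 183.0.0.0/8 -> H1 at depth 8
  lookup 183.0.13.57: bits 101101110 walk d0:H2→d1:-→d2:-→d3:-→d4:-→d5:-→d6:-→d7:-→d8:H1→d9:- -> H1
  - 0.0.0.0/0 clear@0
  add 182.0.0.0/7 -> H0 at depth 7
  add 173.128.0.0/12 -> H6 at depth 12
  add 106.0.0.0/8 -> H1 at depth 8
  lookup 173.128.0.1: bits 101011011000 walk d0:-→d1:-→d2:-→d3:-→d4:-→d5:-→d6:-→d7:-→d8:-→d9:-→d10:-→d11:-→d12:H6 -> H6
  add 183.80.0.0/12 -> H2 at depth 12

== LOOKUPS ==
["H1","H6"]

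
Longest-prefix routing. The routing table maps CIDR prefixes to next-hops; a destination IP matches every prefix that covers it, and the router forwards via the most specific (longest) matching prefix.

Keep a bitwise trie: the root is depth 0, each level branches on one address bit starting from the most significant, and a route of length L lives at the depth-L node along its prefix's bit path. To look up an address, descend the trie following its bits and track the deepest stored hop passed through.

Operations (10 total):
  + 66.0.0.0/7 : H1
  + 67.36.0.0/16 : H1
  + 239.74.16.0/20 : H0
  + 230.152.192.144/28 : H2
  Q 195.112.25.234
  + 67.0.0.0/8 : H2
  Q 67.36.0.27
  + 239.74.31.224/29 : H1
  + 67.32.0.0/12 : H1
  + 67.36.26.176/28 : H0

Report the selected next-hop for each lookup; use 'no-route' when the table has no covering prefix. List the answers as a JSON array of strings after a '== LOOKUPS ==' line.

Apply in order:
  + 66.0.0.0/7 (H1) depth=7
  + 67.36.0.0/16 (H1) depth=16
  + 239.74.16.0/20 (H0) depth=20
  + 230.152.192.144/28 (H2) depth=28
  lookup 195.112.25.234: bits 11 walk d0:-→d1:-→d2:- -> no-route
  + 67.0.0.0/8 (H2) depth=8
  lookup 67.36.0.27: bits 0100001100100100 walk d0:-→d1:-→d2:-→d3:-→d4:-→d5:-→d6:-→d7:H1→d8:H2→d9:-→d10:-→d11:-→d12:-→d13:-→d14:-→d15:-→d16:H1 -> H1
  + 239.74.31.224/29 (H1) depth=29
  + 67.32.0.0/12 (H1) depth=12
  + 67.36.26.176/28 (H0) depth=28

== LOOKUPS ==
["no-route","H1"]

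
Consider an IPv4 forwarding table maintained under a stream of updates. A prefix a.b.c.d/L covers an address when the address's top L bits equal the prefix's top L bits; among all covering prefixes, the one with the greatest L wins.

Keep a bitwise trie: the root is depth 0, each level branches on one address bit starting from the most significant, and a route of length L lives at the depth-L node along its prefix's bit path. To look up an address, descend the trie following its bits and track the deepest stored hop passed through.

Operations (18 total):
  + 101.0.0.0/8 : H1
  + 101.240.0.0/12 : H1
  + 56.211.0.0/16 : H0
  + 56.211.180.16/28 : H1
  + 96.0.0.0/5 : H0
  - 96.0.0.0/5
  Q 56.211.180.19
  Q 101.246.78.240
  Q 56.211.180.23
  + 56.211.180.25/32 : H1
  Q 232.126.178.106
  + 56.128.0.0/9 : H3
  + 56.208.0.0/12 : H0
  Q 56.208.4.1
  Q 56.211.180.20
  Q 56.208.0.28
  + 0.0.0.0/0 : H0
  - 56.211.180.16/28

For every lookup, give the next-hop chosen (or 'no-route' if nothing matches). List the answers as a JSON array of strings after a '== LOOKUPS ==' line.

Trace:
  + 101.0.0.0/8 (H1) depth=8
  + 101.240.0.0/12 (H1) depth=12
  + 56.211.0.0/16 (H0) depth=16
  + 56.211.180.16/28 (H1) depth=28
  + 96.0.0.0/5 (H0) depth=5
  del 96.0.0.0/5 (clear depth 5)
  Q 56.211.180.19: descend 0011100011010011101101000001 ; hops seen [H0,H1] ; pick H1
  Q 101.246.78.240: descend 011001011111 ; hops seen [H1,H1] ; pick H1
  Q 56.211.180.23: descend 0011100011010011101101000001 ; hops seen [H0,H1] ; pick H1
  + 56.211.180.25/32 (H1) depth=32
  Q 232.126.178.106: descend ε ; hops seen [∅] ; pick no-route
  + 56.128.0.0/9 (H3) depth=9
  + 56.208.0.0/12 (H0) depth=12
  Q 56.208.4.1: descend 00111000110100 ; hops seen [H3,H0] ; pick H0
  Q 56.211.180.20: descend 0011100011010011101101000001 ; hops seen [H3,H0,H0,H1] ; pick H1
  Q 56.208.0.28: descend 00111000110100 ; hops seen [H3,H0] ; pick H0
  + 0.0.0.0/0 (H0) depth=0
  del 56.211.180.16/28 (clear depth 28)

== LOOKUPS ==
["H1","H1","H1","no-route","H0","H1","H0"]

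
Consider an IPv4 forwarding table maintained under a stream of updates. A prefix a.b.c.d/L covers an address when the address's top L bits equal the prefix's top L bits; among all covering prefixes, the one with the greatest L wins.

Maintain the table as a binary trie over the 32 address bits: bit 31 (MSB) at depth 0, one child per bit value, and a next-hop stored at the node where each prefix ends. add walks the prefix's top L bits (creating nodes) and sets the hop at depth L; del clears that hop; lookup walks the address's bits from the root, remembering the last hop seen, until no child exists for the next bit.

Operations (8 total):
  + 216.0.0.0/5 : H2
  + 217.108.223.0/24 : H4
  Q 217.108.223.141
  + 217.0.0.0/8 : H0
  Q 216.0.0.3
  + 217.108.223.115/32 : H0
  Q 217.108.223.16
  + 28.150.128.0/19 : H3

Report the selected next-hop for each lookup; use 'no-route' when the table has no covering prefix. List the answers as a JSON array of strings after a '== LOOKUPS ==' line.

Process each operation:
  add 216.0.0.0/5 -> H2 at depth 5
  add 217.108.223.0/24 -> H4 at depth 24
  ? 217.108.223.141  path d0:-→d1:-→d2:-→d3:-→d4:-→d5:H2→d6:-→d7:-→d8:-→d9:-→d10:-→d11:-→d12:-→d13:-→d14:-→d15:-→d16:-→d17:-→d18:-→d19:-→d20:-→d21:-→d22:-→d23:-→d24:H4  best=H4
  add 217.0.0.0/8 -> H0 at depth 8
  ? 216.0.0.3  path d0:-→d1:-→d2:-→d3:-→d4:-→d5:H2→d6:-→d7:-  best=H2
  add 217.108.223.115/32 -> H0 at depth 32
  ? 217.108.223.16  path d0:-→d1:-→d2:-→d3:-→d4:-→d5:H2→d6:-→d7:-→d8:H0→d9:-→d10:-→d11:-→d12:-→d13:-→d14:-→d15:-→d16:-→d17:-→d18:-→d19:-→d20:-→d21:-→d22:-→d23:-→d24:H4→d25:-  best=H4
  add 28.150.128.0/19 -> H3 at depth 19

== LOOKUPS ==
["H4","H2","H4"]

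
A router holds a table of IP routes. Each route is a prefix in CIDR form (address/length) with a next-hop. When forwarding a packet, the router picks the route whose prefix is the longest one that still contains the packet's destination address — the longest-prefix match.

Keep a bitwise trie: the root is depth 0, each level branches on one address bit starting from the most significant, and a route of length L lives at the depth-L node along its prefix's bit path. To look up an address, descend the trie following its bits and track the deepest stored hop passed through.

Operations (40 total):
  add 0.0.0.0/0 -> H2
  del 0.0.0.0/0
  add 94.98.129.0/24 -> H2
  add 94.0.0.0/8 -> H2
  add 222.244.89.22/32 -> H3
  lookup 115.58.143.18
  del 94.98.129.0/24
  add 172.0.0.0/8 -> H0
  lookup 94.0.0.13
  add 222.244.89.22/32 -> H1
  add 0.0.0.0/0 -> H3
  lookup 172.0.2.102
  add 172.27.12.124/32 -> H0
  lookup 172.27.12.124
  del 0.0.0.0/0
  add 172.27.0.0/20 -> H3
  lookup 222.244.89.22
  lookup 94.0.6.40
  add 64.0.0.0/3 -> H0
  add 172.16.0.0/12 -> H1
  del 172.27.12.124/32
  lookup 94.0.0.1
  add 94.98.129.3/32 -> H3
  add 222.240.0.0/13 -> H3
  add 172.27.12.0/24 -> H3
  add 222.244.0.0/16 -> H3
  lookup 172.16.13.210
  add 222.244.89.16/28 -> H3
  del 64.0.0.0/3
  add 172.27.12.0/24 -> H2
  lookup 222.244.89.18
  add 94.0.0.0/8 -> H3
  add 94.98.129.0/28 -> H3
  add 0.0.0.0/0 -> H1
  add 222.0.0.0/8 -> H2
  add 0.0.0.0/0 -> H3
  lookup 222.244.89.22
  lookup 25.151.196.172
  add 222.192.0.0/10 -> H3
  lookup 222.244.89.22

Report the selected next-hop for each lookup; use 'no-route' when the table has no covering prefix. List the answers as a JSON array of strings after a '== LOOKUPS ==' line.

Trace:
  add 0.0.0.0/0 -> H2 at depth 0
  del 0.0.0.0/0 (clear depth 0)
  add 94.98.129.0/24 -> H2 at depth 24
  add 94.0.0.0/8 -> H2 at depth 8
  add 222.244.89.22/32 -> H3 at depth 32
  Q 115.58.143.18: descend 01 ; hops seen [∅] ; pick no-route
  del 94.98.129.0/24 (clear depth 24)
  add 172.0.0.0/8 -> H0 at depth 8
  Q 94.0.0.13: descend 010111100 ; hops seen [H2] ; pick H2
  add 222.244.89.22/32 -> H1 at depth 32
  add 0.0.0.0/0 -> H3 at depth 0
  Q 172.0.2.102: descend 10101100 ; hops seen [H3,H0] ; pick H0
  add 172.27.12.124/32 -> H0 at depth 32
  Q 172.27.12.124: descend 10101100000110110000110001111100 ; hops seen [H3,H0,H0] ; pick H0
  del 0.0.0.0/0 (clear depth 0)
  add 172.27.0.0/20 -> H3 at depth 20
  Q 222.244.89.22: descend 11011110111101000101100100010110 ; hops seen [H1] ; pick H1
  Q 94.0.6.40: descend 010111100 ; hops seen [H2] ; pick H2
  add 64.0.0.0/3 -> H0 at depth 3
  add 172.16.0.0/12 -> H1 at depth 12
  del 172.27.12.124/32 (clear depth 32)
  Q 94.0.0.1: descend 010111100 ; hops seen [H0,H2] ; pick H2
  add 94.98.129.3/32 -> H3 at depth 32
  add 222.240.0.0/13 -> H3 at depth 13
  add 172.27.12.0/24 -> H3 at depth 24
  add 222.244.0.0/16 -> H3 at depth 16
  Q 172.16.13.210: descend 101011000001 ; hops seen [H0,H1] ; pick H1
  add 222.244.89.16/28 -> H3 at depth 28
  del 64.0.0.0/3 (clear depth 3)
  add 172.27.12.0/24 -> H2 at depth 24
  Q 222.244.89.18: descend 11011110111101000101100100010 ; hops seen [H3,H3,H3] ; pick H3
  add 94.0.0.0/8 -> H3 at depth 8
  add 94.98.129.0/28 -> H3 at depth 28
  add 0.0.0.0/0 -> H1 at depth 0
  add 222.0.0.0/8 -> H2 at depth 8
  add 0.0.0.0/0 -> H3 at depth 0
  Q 222.244.89.22: descend 11011110111101000101100100010110 ; hops seen [H3,H2,H3,H3,H3,H1] ; pick H1
  Q 25.151.196.172: descend 0 ; hops seen [H3] ; pick H3
  add 222.192.0.0/10 -> H3 at depth 10
  Q 222.244.89.22: descend 11011110111101000101100100010110 ; hops seen [H3,H2,H3,H3,H3,H3,H1] ; pick H1

== LOOKUPS ==
["no-route","H2","H0","H0","H1","H2","H2","H1","H3","H1","H3","H1"]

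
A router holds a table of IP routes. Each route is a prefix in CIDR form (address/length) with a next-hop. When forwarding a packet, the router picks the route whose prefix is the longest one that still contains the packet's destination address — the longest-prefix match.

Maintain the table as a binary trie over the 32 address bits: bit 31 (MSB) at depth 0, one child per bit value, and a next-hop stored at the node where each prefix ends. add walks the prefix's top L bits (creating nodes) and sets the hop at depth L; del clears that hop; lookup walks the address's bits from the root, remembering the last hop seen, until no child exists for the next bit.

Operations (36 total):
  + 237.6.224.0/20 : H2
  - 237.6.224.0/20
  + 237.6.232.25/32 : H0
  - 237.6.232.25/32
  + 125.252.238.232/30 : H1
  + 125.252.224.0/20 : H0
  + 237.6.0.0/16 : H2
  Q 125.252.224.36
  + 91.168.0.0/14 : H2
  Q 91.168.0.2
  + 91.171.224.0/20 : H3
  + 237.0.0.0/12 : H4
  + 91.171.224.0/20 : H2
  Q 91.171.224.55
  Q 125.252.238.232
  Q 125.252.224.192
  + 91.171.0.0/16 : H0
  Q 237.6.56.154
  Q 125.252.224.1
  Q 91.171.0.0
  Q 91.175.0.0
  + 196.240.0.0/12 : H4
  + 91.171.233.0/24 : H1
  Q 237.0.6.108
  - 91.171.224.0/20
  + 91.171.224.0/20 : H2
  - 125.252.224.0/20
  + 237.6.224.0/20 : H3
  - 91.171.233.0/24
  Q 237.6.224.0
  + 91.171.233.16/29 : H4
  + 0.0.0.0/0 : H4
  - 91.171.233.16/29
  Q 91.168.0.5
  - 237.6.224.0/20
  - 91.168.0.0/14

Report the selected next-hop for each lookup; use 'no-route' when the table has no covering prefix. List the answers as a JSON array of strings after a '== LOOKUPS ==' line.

Apply in order:
  add 237.6.224.0/20 -> H2 at depth 20
  - 237.6.224.0/20 clear@20
  add 237.6.232.25/32 -> H0 at depth 32
  - 237.6.232.25/32 clear@32
  add 125.252.238.232/30 -> H1 at depth 30
  add 125.252.224.0/20 -> H0 at depth 20
  add 237.6.0.0/16 -> H2 at depth 16
  lookup 125.252.224.36: bits 01111101111111001110 walk d0:-→d1:-→d2:-→d3:-→d4:-→d5:-→d6:-→d7:-→d8:-→d9:-→d10:-→d11:-→d12:-→d13:-→d14:-→d15:-→d16:-→d17:-→d18:-→d19:-→d20:H0 -> H0
  add 91.168.0.0/14 -> H2 at depth 14
  lookup 91.168.0.2: bits 01011011101010 walk d0:-→d1:-→d2:-→d3:-→d4:-→d5:-→d6:-→d7:-→d8:-→d9:-→d10:-→d11:-→d12:-→d13:-→d14:H2 -> H2
  add 91.171.224.0/20 -> H3 at depth 20
  add 237.0.0.0/12 -> H4 at depth 12
  add 91.171.224.0/20 -> H2 at depth 20
  lookup 91.171.224.55: bits 01011011101010111110 walk d0:-→d1:-→d2:-→d3:-→d4:-→d5:-→d6:-→d7:-→d8:-→d9:-→d10:-→d11:-→d12:-→d13:-→d14:H2→d15:-→d16:-→d17:-→d18:-→d19:-→d20:H2 -> H2
  lookup 125.252.238.232: bits 011111011111110011101110111010 walk d0:-→d1:-→d2:-→d3:-→d4:-→d5:-→d6:-→d7:-→d8:-→d9:-→d10:-→d11:-→d12:-→d13:-→d14:-→d15:-→d16:-→d17:-→d18:-→d19:-→d20:H0→d21:-→d22:-→d23:-→d24:-→d25:-→d26:-→d27:-→d28:-→d29:-→d30:H1 -> H1
  lookup 125.252.224.192: bits 01111101111111001110 walk d0:-→d1:-→d2:-→d3:-→d4:-→d5:-→d6:-→d7:-→d8:-→d9:-→d10:-→d11:-→d12:-→d13:-→d14:-→d15:-→d16:-→d17:-→d18:-→d19:-→d20:H0 -> H0
  add 91.171.0.0/16 -> H0 at depth 16
  lookup 237.6.56.154: bits 1110110100000110 walk d0:-→d1:-→d2:-→d3:-→d4:-→d5:-→d6:-→d7:-→d8:-→d9:-→d10:-→d11:-→d12:H4→d13:-→d14:-→d15:-→d16:H2 -> H2
  lookup 125.252.224.1: bits 01111101111111001110 walk d0:-→d1:-→d2:-→d3:-→d4:-→d5:-→d6:-→d7:-→d8:-→d9:-→d10:-→d11:-→d12:-→d13:-→d14:-→d15:-→d16:-→d17:-→d18:-→d19:-→d20:H0 -> H0
  lookup 91.171.0.0: bits 0101101110101011 walk d0:-→d1:-→d2:-→d3:-→d4:-→d5:-→d6:-→d7:-→d8:-→d9:-→d10:-→d11:-→d12:-→d13:-→d14:H2→d15:-→d16:H0 -> H0
  lookup 91.175.0.0: bits 0101101110101 walk d0:-→d1:-→d2:-→d3:-→d4:-→d5:-→d6:-→d7:-→d8:-→d9:-→d10:-→d11:-→d12:-→d13:- -> no-route
  add 196.240.0.0/12 -> H4 at depth 12
  add 91.171.233.0/24 -> H1 at depth 24
  lookup 237.0.6.108: bits 1110110100000 walk d0:-→d1:-→d2:-→d3:-→d4:-→d5:-→d6:-→d7:-→d8:-→d9:-→d10:-→d11:-→d12:H4→d13:- -> H4
  - 91.171.224.0/20 clear@20
  add 91.171.224.0/20 -> H2 at depth 20
  - 125.252.224.0/20 clear@20
  add 237.6.224.0/20 -> H3 at depth 20
  - 91.171.233.0/24 clear@24
  lookup 237.6.224.0: bits 11101101000001101110 walk d0:-→d1:-→d2:-→d3:-→d4:-→d5:-→d6:-→d7:-→d8:-→d9:-→d10:-→d11:-→d12:H4→d13:-→d14:-→d15:-→d16:H2→d17:-→d18:-→d19:-→d20:H3 -> H3
  add 91.171.233.16/29 -> H4 at depth 29
  add 0.0.0.0/0 -> H4 at depth 0
  - 91.171.233.16/29 clear@29
  lookup 91.168.0.5: bits 01011011101010 walk d0:H4→d1:-→d2:-→d3:-→d4:-→d5:-→d6:-→d7:-→d8:-→d9:-→d10:-→d11:-→d12:-→d13:-→d14:H2 -> H2
  - 237.6.224.0/20 clear@20
  - 91.168.0.0/14 clear@14

== LOOKUPS ==
["H0","H2","H2","H1","H0","H2","H0","H0","no-route","H4","H3","H2"]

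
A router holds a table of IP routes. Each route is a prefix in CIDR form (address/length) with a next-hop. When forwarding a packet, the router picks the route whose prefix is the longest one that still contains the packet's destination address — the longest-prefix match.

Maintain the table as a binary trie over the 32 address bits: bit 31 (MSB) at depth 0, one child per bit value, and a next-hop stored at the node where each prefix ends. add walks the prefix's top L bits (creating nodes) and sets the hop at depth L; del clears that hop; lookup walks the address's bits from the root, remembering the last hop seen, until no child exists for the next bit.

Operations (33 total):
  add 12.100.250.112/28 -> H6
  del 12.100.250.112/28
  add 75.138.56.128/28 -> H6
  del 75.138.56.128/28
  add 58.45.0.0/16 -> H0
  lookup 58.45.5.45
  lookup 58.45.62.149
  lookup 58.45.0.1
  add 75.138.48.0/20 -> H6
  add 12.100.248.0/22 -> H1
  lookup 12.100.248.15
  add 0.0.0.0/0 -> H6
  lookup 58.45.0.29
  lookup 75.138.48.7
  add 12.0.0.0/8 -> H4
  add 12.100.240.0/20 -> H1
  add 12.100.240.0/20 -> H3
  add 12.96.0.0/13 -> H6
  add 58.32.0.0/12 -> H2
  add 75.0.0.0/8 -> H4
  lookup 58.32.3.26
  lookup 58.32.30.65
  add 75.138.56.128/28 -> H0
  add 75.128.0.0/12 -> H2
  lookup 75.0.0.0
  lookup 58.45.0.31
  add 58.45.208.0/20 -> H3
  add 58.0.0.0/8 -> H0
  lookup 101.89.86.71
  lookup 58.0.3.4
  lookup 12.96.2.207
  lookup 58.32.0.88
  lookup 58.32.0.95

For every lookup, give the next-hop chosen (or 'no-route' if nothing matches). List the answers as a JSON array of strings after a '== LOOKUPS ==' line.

Apply in order:
  add 12.100.250.112/28 -> H6 at depth 28
  del 12.100.250.112/28 (clear depth 28)
  add 75.138.56.128/28 -> H6 at depth 28
  del 75.138.56.128/28 (clear depth 28)
  add 58.45.0.0/16 -> H0 at depth 16
  Q 58.45.5.45: descend 0011101000101101 ; hops seen [H0] ; pick H0
  Q 58.45.62.149: descend 0011101000101101 ; hops seen [H0] ; pick H0
  Q 58.45.0.1: descend 0011101000101101 ; hops seen [H0] ; pick H0
  add 75.138.48.0/20 -> H6 at depth 20
  add 12.100.248.0/22 -> H1 at depth 22
  Q 12.100.248.15: descend 0000110001100100111110 ; hops seen [H1] ; pick H1
  add 0.0.0.0/0 -> H6 at depth 0
  Q 58.45.0.29: descend 0011101000101101 ; hops seen [H6,H0] ; pick H0
  Q 75.138.48.7: descend 01001011100010100011 ; hops seen [H6,H6] ; pick H6
  add 12.0.0.0/8 -> H4 at depth 8
  add 12.100.240.0/20 -> H1 at depth 20
  add 12.100.240.0/20 -> H3 at depth 20
  add 12.96.0.0/13 -> H6 at depth 13
  add 58.32.0.0/12 -> H2 at depth 12
  add 75.0.0.0/8 -> H4 at depth 8
  Q 58.32.3.26: descend 001110100010 ; hops seen [H6,H2] ; pick H2
  Q 58.32.30.65: descend 001110100010 ; hops seen [H6,H2] ; pick H2
  add 75.138.56.128/28 -> H0 at depth 28
  add 75.128.0.0/12 -> H2 at depth 12
  Q 75.0.0.0: descend 01001011 ; hops seen [H6,H4] ; pick H4
  Q 58.45.0.31: descend 0011101000101101 ; hops seen [H6,H2,H0] ; pick H0
  add 58.45.208.0/20 -> H3 at depth 20
  add 58.0.0.0/8 -> H0 at depth 8
  Q 101.89.86.71: descend 01 ; hops seen [H6] ; pick H6
  Q 58.0.3.4: descend 0011101000 ; hops seen [H6,H0] ; pick H0
  Q 12.96.2.207: descend 0000110001100 ; hops seen [H6,H4,H6] ; pick H6
  Q 58.32.0.88: descend 001110100010 ; hops seen [H6,H0,H2] ; pick H2
  Q 58.32.0.95: descend 001110100010 ; hops seen [H6,H0,H2] ; pick H2

== LOOKUPS ==
["H0","H0","H0","H1","H0","H6","H2","H2","H4","H0","H6","H0","H6","H2","H2"]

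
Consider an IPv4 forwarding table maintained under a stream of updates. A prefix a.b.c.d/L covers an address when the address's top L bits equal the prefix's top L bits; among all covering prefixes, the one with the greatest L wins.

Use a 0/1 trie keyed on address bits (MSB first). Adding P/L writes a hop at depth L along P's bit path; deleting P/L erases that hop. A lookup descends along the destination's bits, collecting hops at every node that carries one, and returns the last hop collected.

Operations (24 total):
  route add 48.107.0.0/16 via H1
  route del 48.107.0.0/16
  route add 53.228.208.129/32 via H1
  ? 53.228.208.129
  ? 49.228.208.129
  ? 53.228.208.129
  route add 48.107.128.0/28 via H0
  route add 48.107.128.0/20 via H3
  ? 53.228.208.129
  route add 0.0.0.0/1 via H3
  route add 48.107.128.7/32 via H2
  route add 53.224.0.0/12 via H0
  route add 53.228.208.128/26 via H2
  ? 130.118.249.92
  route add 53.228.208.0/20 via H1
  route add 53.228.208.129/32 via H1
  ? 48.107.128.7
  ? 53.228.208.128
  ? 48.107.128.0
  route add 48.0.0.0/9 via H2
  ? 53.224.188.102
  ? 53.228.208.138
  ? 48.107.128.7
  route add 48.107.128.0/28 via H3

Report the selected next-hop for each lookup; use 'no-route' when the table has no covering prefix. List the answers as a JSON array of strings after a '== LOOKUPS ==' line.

Trace:
  + 48.107.0.0/16 (H1) depth=16
  del 48.107.0.0/16 (clear depth 16)
  + 53.228.208.129/32 (H1) depth=32
  ? 53.228.208.129  path d0:-→d1:-→d2:-→d3:-→d4:-→d5:-→d6:-→d7:-→d8:-→d9:-→d10:-→d11:-→d12:-→d13:-→d14:-→d15:-→d16:-→d17:-→d18:-→d19:-→d20:-→d21:-→d22:-→d23:-→d24:-→d25:-→d26:-→d27:-→d28:-→d29:-→d30:-→d31:-→d32:H1  best=H1
  ? 49.228.208.129  path d0:-→d1:-→d2:-→d3:-→d4:-→d5:-→d6:-→d7:-  best=no-route
  ? 53.228.208.129  path d0:-→d1:-→d2:-→d3:-→d4:-→d5:-→d6:-→d7:-→d8:-→d9:-→d10:-→d11:-→d12:-→d13:-→d14:-→d15:-→d16:-→d17:-→d18:-→d19:-→d20:-→d21:-→d22:-→d23:-→d24:-→d25:-→d26:-→d27:-→d28:-→d29:-→d30:-→d31:-→d32:H1  best=H1
  + 48.107.128.0/28 (H0) depth=28
  + 48.107.128.0/20 (H3) depth=20
  ? 53.228.208.129  path d0:-→d1:-→d2:-→d3:-→d4:-→d5:-→d6:-→d7:-→d8:-→d9:-→d10:-→d11:-→d12:-→d13:-→d14:-→d15:-→d16:-→d17:-→d18:-→d19:-→d20:-→d21:-→d22:-→d23:-→d24:-→d25:-→d26:-→d27:-→d28:-→d29:-→d30:-→d31:-→d32:H1  best=H1
  + 0.0.0.0/1 (H3) depth=1
  + 48.107.128.7/32 (H2) depth=32
  + 53.224.0.0/12 (H0) depth=12
  + 53.228.208.128/26 (H2) depth=26
  ? 130.118.249.92  path d0:-  best=no-route
  + 53.228.208.0/20 (H1) depth=20
  + 53.228.208.129/32 (H1) depth=32
  ? 48.107.128.7  path d0:-→d1:H3→d2:-→d3:-→d4:-→d5:-→d6:-→d7:-→d8:-→d9:-→d10:-→d11:-→d12:-→d13:-→d14:-→d15:-→d16:-→d17:-→d18:-→d19:-→d20:H3→d21:-→d22:-→d23:-→d24:-→d25:-→d26:-→d27:-→d28:H0→d29:-→d30:-→d31:-→d32:H2  best=H2
  ? 53.228.208.128  path d0:-→d1:H3→d2:-→d3:-→d4:-→d5:-→d6:-→d7:-→d8:-→d9:-→d10:-→d11:-→d12:H0→d13:-→d14:-→d15:-→d16:-→d17:-→d18:-→d19:-→d20:H1→d21:-→d22:-→d23:-→d24:-→d25:-→d26:H2→d27:-→d28:-→d29:-→d30:-→d31:-  best=H2
  ? 48.107.128.0  path d0:-→d1:H3→d2:-→d3:-→d4:-→d5:-→d6:-→d7:-→d8:-→d9:-→d10:-→d11:-→d12:-→d13:-→d14:-→d15:-→d16:-→d17:-→d18:-→d19:-→d20:H3→d21:-→d22:-→d23:-→d24:-→d25:-→d26:-→d27:-→d28:H0→d29:-  best=H0
  + 48.0.0.0/9 (H2) depth=9
  ? 53.224.188.102  path d0:-→d1:H3→d2:-→d3:-→d4:-→d5:-→d6:-→d7:-→d8:-→d9:-→d10:-→d11:-→d12:H0→d13:-  best=H0
  ? 53.228.208.138  path d0:-→d1:H3→d2:-→d3:-→d4:-→d5:-→d6:-→d7:-→d8:-→d9:-→d10:-→d11:-→d12:H0→d13:-→d14:-→d15:-→d16:-→d17:-→d18:-→d19:-→d20:H1→d21:-→d22:-→d23:-→d24:-→d25:-→d26:H2→d27:-→d28:-  best=H2
  ? 48.107.128.7  path d0:-→d1:H3→d2:-→d3:-→d4:-→d5:-→d6:-→d7:-→d8:-→d9:H2→d10:-→d11:-→d12:-→d13:-→d14:-→d15:-→d16:-→d17:-→d18:-→d19:-→d20:H3→d21:-→d22:-→d23:-→d24:-→d25:-→d26:-→d27:-→d28:H0→d29:-→d30:-→d31:-→d32:H2  best=H2
  + 48.107.128.0/28 (H3) depth=28

== LOOKUPS ==
["H1","no-route","H1","H1","no-route","H2","H2","H0","H0","H2","H2"]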